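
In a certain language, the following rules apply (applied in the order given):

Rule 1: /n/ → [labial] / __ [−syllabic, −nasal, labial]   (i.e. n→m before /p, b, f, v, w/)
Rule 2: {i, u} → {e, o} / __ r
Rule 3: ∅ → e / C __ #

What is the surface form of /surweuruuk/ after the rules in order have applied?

Rule 1 (nasal place assimilation): no segment meets the environment; /surweuruuk/ is unchanged.
Rule 2 (pre-rhotic lowering): /u/ is a high vowel immediately before /r/, so it lowers to [o]. /u/ is a high vowel immediately before /r/, so it lowers to [o]. /surweuruuk/ → sorweoruuk.
Rule 3 (final e-epenthesis): the form ends in the consonant /k/, so [e] is inserted word-finally. /sorweoruuk/ → sorweoruuke.

sorweoruuke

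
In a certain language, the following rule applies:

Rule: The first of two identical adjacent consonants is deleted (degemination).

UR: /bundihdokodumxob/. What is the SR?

bundihdokodumxob

No segment of /bundihdokodumxob/ meets the structural description of the rule, so the form surfaces unchanged.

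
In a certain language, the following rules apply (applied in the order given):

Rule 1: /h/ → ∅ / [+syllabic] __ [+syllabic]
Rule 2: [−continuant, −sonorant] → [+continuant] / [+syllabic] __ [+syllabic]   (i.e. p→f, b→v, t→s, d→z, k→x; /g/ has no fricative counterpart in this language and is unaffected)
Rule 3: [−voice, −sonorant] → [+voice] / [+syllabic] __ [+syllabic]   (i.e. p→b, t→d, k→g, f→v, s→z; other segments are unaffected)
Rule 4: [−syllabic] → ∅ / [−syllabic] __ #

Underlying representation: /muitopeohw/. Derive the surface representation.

muizoveoh

Rule 1 (intervocalic h-deletion): no segment meets the environment; /muitopeohw/ is unchanged.
Rule 2 (intervocalic spirantization): /t/ is a stop between vowels /i/ and /o/, so it spirantizes to the fricative [s]. /p/ is a stop between vowels /o/ and /e/, so it spirantizes to the fricative [f]. /muitopeohw/ → muisofeohw.
Rule 3 (intervocalic voicing): /s/ is a voiceless obstruent between vowels /i/ and /o/, so it voices to [z]. /f/ is a voiceless obstruent between vowels /o/ and /e/, so it voices to [v]. /muisofeohw/ → muizoveohw.
Rule 4 (final cluster simplification): /w/ is the second consonant of a word-final cluster /hw/, so it deletes. /muizoveohw/ → muizoveoh.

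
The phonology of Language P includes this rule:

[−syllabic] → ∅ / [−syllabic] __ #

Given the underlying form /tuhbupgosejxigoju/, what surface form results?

tuhbupgosejxigoju

No segment of /tuhbupgosejxigoju/ meets the structural description of the rule, so the form surfaces unchanged.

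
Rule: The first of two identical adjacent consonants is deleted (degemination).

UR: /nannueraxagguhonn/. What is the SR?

/nn/ is a geminate; the first /n/ deletes.
/gg/ is a geminate; the first /g/ deletes.
/nn/ is a geminate; the first /n/ deletes.
Surface form: [nanueraxaguhon].

nanueraxaguhon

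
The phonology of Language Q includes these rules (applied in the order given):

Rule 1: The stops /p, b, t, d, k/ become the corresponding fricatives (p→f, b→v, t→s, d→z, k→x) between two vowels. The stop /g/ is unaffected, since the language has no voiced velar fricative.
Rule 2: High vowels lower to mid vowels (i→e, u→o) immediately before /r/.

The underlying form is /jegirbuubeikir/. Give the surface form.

jegerbuuveixer

Rule 1 (intervocalic spirantization): /b/ is a stop between vowels /u/ and /e/, so it spirantizes to the fricative [v]. /k/ is a stop between vowels /i/ and /i/, so it spirantizes to the fricative [x]. /jegirbuubeikir/ → jegirbuuveixir.
Rule 2 (pre-rhotic lowering): /i/ is a high vowel immediately before /r/, so it lowers to [e]. /i/ is a high vowel immediately before /r/, so it lowers to [e]. /jegirbuuveixir/ → jegerbuuveixer.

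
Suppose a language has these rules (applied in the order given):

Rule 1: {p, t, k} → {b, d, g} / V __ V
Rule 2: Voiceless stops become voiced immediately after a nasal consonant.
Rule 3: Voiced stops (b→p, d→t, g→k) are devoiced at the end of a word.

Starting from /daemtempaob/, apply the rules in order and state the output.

daemdembaop

Rule 1 (intervocalic voicing): no segment meets the environment; /daemtempaob/ is unchanged.
Rule 2 (post-nasal voicing): /t/ is a voiceless stop immediately after the nasal /m/, so it voices to [d]. /p/ is a voiceless stop immediately after the nasal /m/, so it voices to [b]. /daemtempaob/ → daemdembaob.
Rule 3 (final devoicing): /b/ is a voiced stop in word-final position, so it devoices to [p]. /daemdembaob/ → daemdembaop.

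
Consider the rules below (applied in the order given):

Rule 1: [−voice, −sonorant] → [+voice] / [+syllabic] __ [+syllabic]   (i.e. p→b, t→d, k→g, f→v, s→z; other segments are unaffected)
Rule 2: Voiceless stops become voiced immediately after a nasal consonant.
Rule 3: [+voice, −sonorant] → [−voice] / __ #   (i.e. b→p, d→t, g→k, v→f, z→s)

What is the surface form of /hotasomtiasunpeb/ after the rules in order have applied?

hodazomdiazunbep

Rule 1 (intervocalic voicing): /t/ is a voiceless obstruent between vowels /o/ and /a/, so it voices to [d]. /s/ is a voiceless obstruent between vowels /a/ and /o/, so it voices to [z]. /s/ is a voiceless obstruent between vowels /a/ and /u/, so it voices to [z]. /hotasomtiasunpeb/ → hodazomtiazunpeb.
Rule 2 (post-nasal voicing): /t/ is a voiceless stop immediately after the nasal /m/, so it voices to [d]. /p/ is a voiceless stop immediately after the nasal /n/, so it voices to [b]. /hodazomtiazunpeb/ → hodazomdiazunbeb.
Rule 3 (final devoicing): /b/ is a voiced obstruent in word-final position, so it devoices to [p]. /hodazomdiazunbeb/ → hodazomdiazunbep.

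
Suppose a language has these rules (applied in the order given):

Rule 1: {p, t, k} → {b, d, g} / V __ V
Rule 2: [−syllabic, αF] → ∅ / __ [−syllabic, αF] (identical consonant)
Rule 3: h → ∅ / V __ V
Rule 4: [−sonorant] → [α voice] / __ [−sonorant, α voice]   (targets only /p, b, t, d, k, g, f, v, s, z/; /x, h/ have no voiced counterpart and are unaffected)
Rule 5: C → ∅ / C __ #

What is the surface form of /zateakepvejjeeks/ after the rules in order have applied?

zadeagebvejeek

Rule 1 (intervocalic voicing): /t/ is a voiceless stop between vowels /a/ and /e/, so it voices to [d]. /k/ is a voiceless stop between vowels /a/ and /e/, so it voices to [g]. /zateakepvejjeeks/ → zadeagepvejjeeks.
Rule 2 (degemination): /jj/ is a geminate; the first /j/ deletes. /zadeagepvejjeeks/ → zadeagepvejeeks.
Rule 3 (intervocalic h-deletion): no segment meets the environment; /zadeagepvejeeks/ is unchanged.
Rule 4 (regressive voicing assimilation): /p/ precedes the voiced obstruent /v/, so it voices to [b] by assimilation. /zadeagepvejeeks/ → zadeagebvejeeks.
Rule 5 (final cluster simplification): /s/ is the second consonant of a word-final cluster /ks/, so it deletes. /zadeagebvejeeks/ → zadeagebvejeek.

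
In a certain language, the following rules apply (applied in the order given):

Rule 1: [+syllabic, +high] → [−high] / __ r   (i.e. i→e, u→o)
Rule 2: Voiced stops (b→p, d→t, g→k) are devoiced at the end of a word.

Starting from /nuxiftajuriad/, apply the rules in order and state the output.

Rule 1 (pre-rhotic lowering): /u/ is a high vowel immediately before /r/, so it lowers to [o]. /nuxiftajuriad/ → nuxiftajoriad.
Rule 2 (final devoicing): /d/ is a voiced stop in word-final position, so it devoices to [t]. /nuxiftajoriad/ → nuxiftajoriat.

nuxiftajoriat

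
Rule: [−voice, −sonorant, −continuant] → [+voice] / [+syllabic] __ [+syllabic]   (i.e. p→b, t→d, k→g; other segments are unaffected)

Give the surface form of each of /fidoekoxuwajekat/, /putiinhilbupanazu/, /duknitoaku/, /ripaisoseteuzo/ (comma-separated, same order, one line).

fidoegoxuwajegat, pudiinhilbubanazu, duknidoagu, ribaisosedeuzo

/fidoekoxuwajekat/: /k/ is a voiceless stop between vowels /e/ and /o/, so it voices to [g]. /k/ is a voiceless stop between vowels /e/ and /a/, so it voices to [g]. → [fidoegoxuwajegat].
/putiinhilbupanazu/: /t/ is a voiceless stop between vowels /u/ and /i/, so it voices to [d]. /p/ is a voiceless stop between vowels /u/ and /a/, so it voices to [b]. → [pudiinhilbubanazu].
/duknitoaku/: /t/ is a voiceless stop between vowels /i/ and /o/, so it voices to [d]. /k/ is a voiceless stop between vowels /a/ and /u/, so it voices to [g]. → [duknidoagu].
/ripaisoseteuzo/: /p/ is a voiceless stop between vowels /i/ and /a/, so it voices to [b]. /t/ is a voiceless stop between vowels /e/ and /e/, so it voices to [d]. → [ribaisosedeuzo].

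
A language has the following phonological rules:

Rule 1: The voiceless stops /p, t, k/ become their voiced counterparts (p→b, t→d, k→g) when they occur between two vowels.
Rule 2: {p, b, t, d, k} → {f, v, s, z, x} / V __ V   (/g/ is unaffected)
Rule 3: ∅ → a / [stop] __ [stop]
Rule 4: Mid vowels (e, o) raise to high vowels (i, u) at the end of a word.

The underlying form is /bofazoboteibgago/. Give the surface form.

Rule 1 (intervocalic voicing): /t/ is a voiceless stop between vowels /o/ and /e/, so it voices to [d]. /bofazoboteibgago/ → bofazobodeibgago.
Rule 2 (intervocalic spirantization): /b/ is a stop between vowels /o/ and /o/, so it spirantizes to the fricative [v]. /d/ is a stop between vowels /o/ and /e/, so it spirantizes to the fricative [z]. /bofazobodeibgago/ → bofazovozeibgago.
Rule 3 (stop-cluster a-epenthesis): /b/ and /g/ form a stop–stop cluster, so [a] is inserted between them. /bofazovozeibgago/ → bofazovozeibagago.
Rule 4 (final vowel raising): /o/ is a mid vowel in word-final position, so it raises to [u]. /bofazovozeibagago/ → bofazovozeibagagu.

bofazovozeibagagu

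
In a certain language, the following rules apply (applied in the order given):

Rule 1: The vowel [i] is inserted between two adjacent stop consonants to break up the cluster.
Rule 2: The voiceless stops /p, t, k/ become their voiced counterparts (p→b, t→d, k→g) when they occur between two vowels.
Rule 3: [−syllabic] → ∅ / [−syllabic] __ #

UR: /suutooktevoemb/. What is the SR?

Rule 1 (stop-cluster i-epenthesis): /k/ and /t/ form a stop–stop cluster, so [i] is inserted between them. /suutooktevoemb/ → suutookitevoemb.
Rule 2 (intervocalic voicing): /t/ is a voiceless stop between vowels /u/ and /o/, so it voices to [d]. /k/ is a voiceless stop between vowels /o/ and /i/, so it voices to [g]. /t/ is a voiceless stop between vowels /i/ and /e/, so it voices to [d]. /suutookitevoemb/ → suudoogidevoemb.
Rule 3 (final cluster simplification): /b/ is the second consonant of a word-final cluster /mb/, so it deletes. /suudoogidevoemb/ → suudoogidevoem.

suudoogidevoem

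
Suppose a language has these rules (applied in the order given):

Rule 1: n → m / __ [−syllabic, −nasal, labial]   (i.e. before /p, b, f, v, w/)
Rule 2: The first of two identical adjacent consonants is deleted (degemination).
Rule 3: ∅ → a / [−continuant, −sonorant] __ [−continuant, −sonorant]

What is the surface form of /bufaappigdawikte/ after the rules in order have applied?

Rule 1 (nasal place assimilation): no segment meets the environment; /bufaappigdawikte/ is unchanged.
Rule 2 (degemination): /pp/ is a geminate; the first /p/ deletes. /bufaappigdawikte/ → bufaapigdawikte.
Rule 3 (stop-cluster a-epenthesis): /g/ and /d/ form a stop–stop cluster, so [a] is inserted between them. /k/ and /t/ form a stop–stop cluster, so [a] is inserted between them. /bufaapigdawikte/ → bufaapigadawikate.

bufaapigadawikate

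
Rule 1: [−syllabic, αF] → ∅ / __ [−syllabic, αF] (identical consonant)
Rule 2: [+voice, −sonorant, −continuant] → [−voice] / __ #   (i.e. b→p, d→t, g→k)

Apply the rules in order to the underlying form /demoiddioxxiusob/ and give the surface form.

demoidioxiusop

Rule 1 (degemination): /dd/ is a geminate; the first /d/ deletes. /xx/ is a geminate; the first /x/ deletes. /demoiddioxxiusob/ → demoidioxiusob.
Rule 2 (final devoicing): /b/ is a voiced stop in word-final position, so it devoices to [p]. /demoidioxiusob/ → demoidioxiusop.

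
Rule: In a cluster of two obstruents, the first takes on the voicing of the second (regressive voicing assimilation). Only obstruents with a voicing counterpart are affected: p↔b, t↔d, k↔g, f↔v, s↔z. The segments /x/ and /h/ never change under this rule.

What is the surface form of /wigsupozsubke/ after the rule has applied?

/g/ precedes the voiceless obstruent /s/, so it devoices to [k] by assimilation.
/z/ precedes the voiceless obstruent /s/, so it devoices to [s] by assimilation.
/b/ precedes the voiceless obstruent /k/, so it devoices to [p] by assimilation.
The other instances of /s/, /p/, /k/ do not occur in the required environment and remain unchanged.
Surface form: [wiksupossupke].

wiksupossupke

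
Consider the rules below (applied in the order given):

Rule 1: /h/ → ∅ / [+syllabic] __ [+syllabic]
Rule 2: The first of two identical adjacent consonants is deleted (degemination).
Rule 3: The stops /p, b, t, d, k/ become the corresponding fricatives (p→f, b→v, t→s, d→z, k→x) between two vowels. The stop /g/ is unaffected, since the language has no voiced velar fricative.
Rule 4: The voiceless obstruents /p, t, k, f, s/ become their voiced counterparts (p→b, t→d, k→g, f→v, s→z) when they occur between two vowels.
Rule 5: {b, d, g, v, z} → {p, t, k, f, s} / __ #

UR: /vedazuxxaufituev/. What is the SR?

vezazuxauvizuef

Rule 1 (intervocalic h-deletion): no segment meets the environment; /vedazuxxaufituev/ is unchanged.
Rule 2 (degemination): /xx/ is a geminate; the first /x/ deletes. /vedazuxxaufituev/ → vedazuxaufituev.
Rule 3 (intervocalic spirantization): /d/ is a stop between vowels /e/ and /a/, so it spirantizes to the fricative [z]. /t/ is a stop between vowels /i/ and /u/, so it spirantizes to the fricative [s]. /vedazuxaufituev/ → vezazuxaufisuev.
Rule 4 (intervocalic voicing): /f/ is a voiceless obstruent between vowels /u/ and /i/, so it voices to [v]. /s/ is a voiceless obstruent between vowels /i/ and /u/, so it voices to [z]. /vezazuxaufisuev/ → vezazuxauvizuev.
Rule 5 (final devoicing): /v/ is a voiced obstruent in word-final position, so it devoices to [f]. /vezazuxauvizuev/ → vezazuxauvizuef.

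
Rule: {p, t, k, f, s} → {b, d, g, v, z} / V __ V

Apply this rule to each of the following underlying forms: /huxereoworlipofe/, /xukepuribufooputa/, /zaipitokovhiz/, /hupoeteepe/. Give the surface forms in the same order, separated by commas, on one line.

/huxereoworlipofe/: /p/ is a voiceless obstruent between vowels /i/ and /o/, so it voices to [b]. /f/ is a voiceless obstruent between vowels /o/ and /e/, so it voices to [v]. → [huxereoworlibove].
/xukepuribufooputa/: /k/ is a voiceless obstruent between vowels /u/ and /e/, so it voices to [g]. /p/ is a voiceless obstruent between vowels /e/ and /u/, so it voices to [b]. /f/ is a voiceless obstruent between vowels /u/ and /o/, so it voices to [v]. /p/ is a voiceless obstruent between vowels /o/ and /u/, so it voices to [b]. /t/ is a voiceless obstruent between vowels /u/ and /a/, so it voices to [d]. → [xugeburibuvoobuda].
/zaipitokovhiz/: /p/ is a voiceless obstruent between vowels /i/ and /i/, so it voices to [b]. /t/ is a voiceless obstruent between vowels /i/ and /o/, so it voices to [d]. /k/ is a voiceless obstruent between vowels /o/ and /o/, so it voices to [g]. → [zaibidogovhiz].
/hupoeteepe/: /p/ is a voiceless obstruent between vowels /u/ and /o/, so it voices to [b]. /t/ is a voiceless obstruent between vowels /e/ and /e/, so it voices to [d]. /p/ is a voiceless obstruent between vowels /e/ and /e/, so it voices to [b]. → [huboedeebe].

huxereoworlibove, xugeburibuvoobuda, zaibidogovhiz, huboedeebe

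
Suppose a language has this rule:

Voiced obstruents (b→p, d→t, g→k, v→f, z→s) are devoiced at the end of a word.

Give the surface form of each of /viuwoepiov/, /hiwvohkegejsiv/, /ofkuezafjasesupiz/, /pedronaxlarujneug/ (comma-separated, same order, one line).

viuwoepiof, hiwvohkegejsif, ofkuezafjasesupis, pedronaxlarujneuk

/viuwoepiov/: /v/ is a voiced obstruent in word-final position, so it devoices to [f]. → [viuwoepiof].
/hiwvohkegejsiv/: /v/ is a voiced obstruent in word-final position, so it devoices to [f]. → [hiwvohkegejsif].
/ofkuezafjasesupiz/: /z/ is a voiced obstruent in word-final position, so it devoices to [s]. → [ofkuezafjasesupis].
/pedronaxlarujneug/: /g/ is a voiced obstruent in word-final position, so it devoices to [k]. → [pedronaxlarujneuk].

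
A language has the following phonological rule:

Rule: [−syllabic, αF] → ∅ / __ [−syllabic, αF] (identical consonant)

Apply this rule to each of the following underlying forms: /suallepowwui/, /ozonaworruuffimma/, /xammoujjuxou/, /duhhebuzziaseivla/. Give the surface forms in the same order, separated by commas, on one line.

/suallepowwui/: /ll/ is a geminate; the first /l/ deletes. /ww/ is a geminate; the first /w/ deletes. → [sualepowui].
/ozonaworruuffimma/: /rr/ is a geminate; the first /r/ deletes. /ff/ is a geminate; the first /f/ deletes. /mm/ is a geminate; the first /m/ deletes. → [ozonaworuufima].
/xammoujjuxou/: /mm/ is a geminate; the first /m/ deletes. /jj/ is a geminate; the first /j/ deletes. → [xamoujuxou].
/duhhebuzziaseivla/: /hh/ is a geminate; the first /h/ deletes. /zz/ is a geminate; the first /z/ deletes. → [duhebuziaseivla].

sualepowui, ozonaworuufima, xamoujuxou, duhebuziaseivla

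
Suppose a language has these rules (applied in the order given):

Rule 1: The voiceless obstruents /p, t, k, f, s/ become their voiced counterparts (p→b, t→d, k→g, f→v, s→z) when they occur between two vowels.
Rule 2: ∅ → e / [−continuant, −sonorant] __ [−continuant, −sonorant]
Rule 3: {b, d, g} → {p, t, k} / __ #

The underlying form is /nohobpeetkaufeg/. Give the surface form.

nohobepeetekauvek

Rule 1 (intervocalic voicing): /f/ is a voiceless obstruent between vowels /u/ and /e/, so it voices to [v]. /nohobpeetkaufeg/ → nohobpeetkauveg.
Rule 2 (stop-cluster e-epenthesis): /b/ and /p/ form a stop–stop cluster, so [e] is inserted between them. /t/ and /k/ form a stop–stop cluster, so [e] is inserted between them. /nohobpeetkauveg/ → nohobepeetekauveg.
Rule 3 (final devoicing): /g/ is a voiced stop in word-final position, so it devoices to [k]. /nohobepeetekauveg/ → nohobepeetekauvek.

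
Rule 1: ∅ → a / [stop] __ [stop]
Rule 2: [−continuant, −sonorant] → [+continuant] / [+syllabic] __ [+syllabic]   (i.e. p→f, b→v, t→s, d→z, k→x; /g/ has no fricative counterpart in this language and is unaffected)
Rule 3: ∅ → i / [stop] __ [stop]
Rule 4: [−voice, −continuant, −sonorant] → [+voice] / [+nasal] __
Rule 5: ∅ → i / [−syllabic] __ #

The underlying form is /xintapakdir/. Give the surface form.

xindafaxaziri

Rule 1 (stop-cluster a-epenthesis): /k/ and /d/ form a stop–stop cluster, so [a] is inserted between them. /xintapakdir/ → xintapakadir.
Rule 2 (intervocalic spirantization): /p/ is a stop between vowels /a/ and /a/, so it spirantizes to the fricative [f]. /k/ is a stop between vowels /a/ and /a/, so it spirantizes to the fricative [x]. /d/ is a stop between vowels /a/ and /i/, so it spirantizes to the fricative [z]. /xintapakadir/ → xintafaxazir.
Rule 3 (stop-cluster i-epenthesis): no segment meets the environment; /xintafaxazir/ is unchanged.
Rule 4 (post-nasal voicing): /t/ is a voiceless stop immediately after the nasal /n/, so it voices to [d]. /xintafaxazir/ → xindafaxazir.
Rule 5 (final i-epenthesis): the form ends in the consonant /r/, so [i] is inserted word-finally. /xindafaxazir/ → xindafaxaziri.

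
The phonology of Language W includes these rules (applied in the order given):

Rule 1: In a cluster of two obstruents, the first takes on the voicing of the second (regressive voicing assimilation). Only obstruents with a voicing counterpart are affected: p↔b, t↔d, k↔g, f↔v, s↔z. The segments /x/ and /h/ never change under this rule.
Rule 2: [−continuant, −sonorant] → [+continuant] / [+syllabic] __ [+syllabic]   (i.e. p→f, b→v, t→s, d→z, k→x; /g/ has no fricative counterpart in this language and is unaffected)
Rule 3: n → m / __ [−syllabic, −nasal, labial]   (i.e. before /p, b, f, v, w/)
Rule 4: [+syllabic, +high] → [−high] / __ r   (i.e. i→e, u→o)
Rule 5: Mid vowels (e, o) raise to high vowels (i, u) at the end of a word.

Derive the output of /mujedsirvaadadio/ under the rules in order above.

Rule 1 (regressive voicing assimilation): /d/ precedes the voiceless obstruent /s/, so it devoices to [t] by assimilation. /mujedsirvaadadio/ → mujetsirvaadadio.
Rule 2 (intervocalic spirantization): /d/ is a stop between vowels /a/ and /a/, so it spirantizes to the fricative [z]. /d/ is a stop between vowels /a/ and /i/, so it spirantizes to the fricative [z]. /mujetsirvaadadio/ → mujetsirvaazazio.
Rule 3 (nasal place assimilation): no segment meets the environment; /mujetsirvaazazio/ is unchanged.
Rule 4 (pre-rhotic lowering): /i/ is a high vowel immediately before /r/, so it lowers to [e]. /mujetsirvaazazio/ → mujetservaazazio.
Rule 5 (final vowel raising): /o/ is a mid vowel in word-final position, so it raises to [u]. /mujetservaazazio/ → mujetservaazaziu.

mujetservaazaziu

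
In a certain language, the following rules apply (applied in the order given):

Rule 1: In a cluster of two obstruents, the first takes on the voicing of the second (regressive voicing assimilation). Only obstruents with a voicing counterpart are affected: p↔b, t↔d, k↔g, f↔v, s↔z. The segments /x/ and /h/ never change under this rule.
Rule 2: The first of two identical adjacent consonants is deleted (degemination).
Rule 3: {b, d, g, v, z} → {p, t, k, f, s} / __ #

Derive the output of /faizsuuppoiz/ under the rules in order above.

Rule 1 (regressive voicing assimilation): /z/ precedes the voiceless obstruent /s/, so it devoices to [s] by assimilation. /faizsuuppoiz/ → faissuuppoiz.
Rule 2 (degemination): /ss/ is a geminate; the first /s/ deletes. /pp/ is a geminate; the first /p/ deletes. /faissuuppoiz/ → faisuupoiz.
Rule 3 (final devoicing): /z/ is a voiced obstruent in word-final position, so it devoices to [s]. /faisuupoiz/ → faisuupois.

faisuupois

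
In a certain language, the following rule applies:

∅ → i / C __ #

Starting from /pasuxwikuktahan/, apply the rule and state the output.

the form ends in the consonant /n/, so [i] is inserted word-finally.
Surface form: [pasuxwikuktahani].

pasuxwikuktahani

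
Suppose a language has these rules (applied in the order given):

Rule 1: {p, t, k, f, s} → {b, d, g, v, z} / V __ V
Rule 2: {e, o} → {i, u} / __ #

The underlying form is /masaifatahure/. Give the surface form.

Rule 1 (intervocalic voicing): /s/ is a voiceless obstruent between vowels /a/ and /a/, so it voices to [z]. /f/ is a voiceless obstruent between vowels /i/ and /a/, so it voices to [v]. /t/ is a voiceless obstruent between vowels /a/ and /a/, so it voices to [d]. /masaifatahure/ → mazaivadahure.
Rule 2 (final vowel raising): /e/ is a mid vowel in word-final position, so it raises to [i]. /mazaivadahure/ → mazaivadahuri.

mazaivadahuri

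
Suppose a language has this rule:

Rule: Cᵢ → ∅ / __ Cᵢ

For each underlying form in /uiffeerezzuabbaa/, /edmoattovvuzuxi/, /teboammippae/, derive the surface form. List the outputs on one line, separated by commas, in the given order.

uifeerezuabaa, edmoatovuzuxi, teboamipae

/uiffeerezzuabbaa/: /ff/ is a geminate; the first /f/ deletes. /zz/ is a geminate; the first /z/ deletes. /bb/ is a geminate; the first /b/ deletes. → [uifeerezuabaa].
/edmoattovvuzuxi/: /tt/ is a geminate; the first /t/ deletes. /vv/ is a geminate; the first /v/ deletes. → [edmoatovuzuxi].
/teboammippae/: /mm/ is a geminate; the first /m/ deletes. /pp/ is a geminate; the first /p/ deletes. → [teboamipae].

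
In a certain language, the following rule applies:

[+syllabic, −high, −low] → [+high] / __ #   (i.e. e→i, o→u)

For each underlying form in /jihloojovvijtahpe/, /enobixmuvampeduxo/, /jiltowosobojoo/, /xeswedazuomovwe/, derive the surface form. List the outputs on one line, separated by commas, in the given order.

jihloojovvijtahpi, enobixmuvampeduxu, jiltowosobojou, xeswedazuomovwi

/jihloojovvijtahpe/: /e/ is a mid vowel in word-final position, so it raises to [i]. → [jihloojovvijtahpi].
/enobixmuvampeduxo/: /o/ is a mid vowel in word-final position, so it raises to [u]. → [enobixmuvampeduxu].
/jiltowosobojoo/: /o/ is a mid vowel in word-final position, so it raises to [u]. → [jiltowosobojou].
/xeswedazuomovwe/: /e/ is a mid vowel in word-final position, so it raises to [i]. → [xeswedazuomovwi].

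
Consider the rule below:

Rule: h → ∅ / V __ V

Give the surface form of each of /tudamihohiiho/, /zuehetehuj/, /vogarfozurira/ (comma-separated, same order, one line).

/tudamihohiiho/: /h/ occurs between vowels /i/ and /o/, so it deletes. /h/ occurs between vowels /o/ and /i/, so it deletes. /h/ occurs between vowels /i/ and /o/, so it deletes. → [tudamioiio].
/zuehetehuj/: /h/ occurs between vowels /e/ and /e/, so it deletes. /h/ occurs between vowels /e/ and /u/, so it deletes. → [zueeteuj].
/vogarfozurira/: the rule's environment is not met; surfaces unchanged as [vogarfozurira].

tudamioiio, zueeteuj, vogarfozurira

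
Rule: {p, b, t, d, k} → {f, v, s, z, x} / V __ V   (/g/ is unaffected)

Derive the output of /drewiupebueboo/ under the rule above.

drewiufevuevoo

/p/ is a stop between vowels /u/ and /e/, so it spirantizes to the fricative [f].
/b/ is a stop between vowels /e/ and /u/, so it spirantizes to the fricative [v].
/b/ is a stop between vowels /e/ and /o/, so it spirantizes to the fricative [v].
The other instance of /d/ does not occur in the required environment and remains unchanged.
Surface form: [drewiufevuevoo].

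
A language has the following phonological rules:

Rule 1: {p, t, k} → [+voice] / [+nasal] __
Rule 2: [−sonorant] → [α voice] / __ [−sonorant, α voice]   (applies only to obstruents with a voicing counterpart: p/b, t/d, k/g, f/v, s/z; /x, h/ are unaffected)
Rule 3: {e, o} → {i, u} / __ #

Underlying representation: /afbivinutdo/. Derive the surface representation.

avbivinuddu

Rule 1 (post-nasal voicing): no segment meets the environment; /afbivinutdo/ is unchanged.
Rule 2 (regressive voicing assimilation): /f/ precedes the voiced obstruent /b/, so it voices to [v] by assimilation. /t/ precedes the voiced obstruent /d/, so it voices to [d] by assimilation. /afbivinutdo/ → avbivinuddo.
Rule 3 (final vowel raising): /o/ is a mid vowel in word-final position, so it raises to [u]. /avbivinuddo/ → avbivinuddu.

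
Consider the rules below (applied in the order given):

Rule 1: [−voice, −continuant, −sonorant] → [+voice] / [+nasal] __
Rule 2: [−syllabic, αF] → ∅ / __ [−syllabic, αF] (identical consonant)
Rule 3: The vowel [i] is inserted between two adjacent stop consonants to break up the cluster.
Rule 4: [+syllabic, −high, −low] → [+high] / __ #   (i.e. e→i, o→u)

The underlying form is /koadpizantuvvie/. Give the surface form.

Rule 1 (post-nasal voicing): /t/ is a voiceless stop immediately after the nasal /n/, so it voices to [d]. /koadpizantuvvie/ → koadpizanduvvie.
Rule 2 (degemination): /vv/ is a geminate; the first /v/ deletes. /koadpizanduvvie/ → koadpizanduvie.
Rule 3 (stop-cluster i-epenthesis): /d/ and /p/ form a stop–stop cluster, so [i] is inserted between them. /koadpizanduvie/ → koadipizanduvie.
Rule 4 (final vowel raising): /e/ is a mid vowel in word-final position, so it raises to [i]. /koadipizanduvie/ → koadipizanduvii.

koadipizanduvii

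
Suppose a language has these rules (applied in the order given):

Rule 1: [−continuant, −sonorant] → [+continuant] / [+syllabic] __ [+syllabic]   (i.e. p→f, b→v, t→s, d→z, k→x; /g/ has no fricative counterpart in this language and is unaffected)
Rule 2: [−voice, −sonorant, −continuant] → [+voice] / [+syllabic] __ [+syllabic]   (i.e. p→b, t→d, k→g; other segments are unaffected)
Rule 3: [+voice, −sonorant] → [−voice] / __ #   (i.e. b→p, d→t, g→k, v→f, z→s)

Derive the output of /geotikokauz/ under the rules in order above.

geosixoxaus

Rule 1 (intervocalic spirantization): /t/ is a stop between vowels /o/ and /i/, so it spirantizes to the fricative [s]. /k/ is a stop between vowels /i/ and /o/, so it spirantizes to the fricative [x]. /k/ is a stop between vowels /o/ and /a/, so it spirantizes to the fricative [x]. /geotikokauz/ → geosixoxauz.
Rule 2 (intervocalic voicing): no segment meets the environment; /geosixoxauz/ is unchanged.
Rule 3 (final devoicing): /z/ is a voiced obstruent in word-final position, so it devoices to [s]. /geosixoxauz/ → geosixoxaus.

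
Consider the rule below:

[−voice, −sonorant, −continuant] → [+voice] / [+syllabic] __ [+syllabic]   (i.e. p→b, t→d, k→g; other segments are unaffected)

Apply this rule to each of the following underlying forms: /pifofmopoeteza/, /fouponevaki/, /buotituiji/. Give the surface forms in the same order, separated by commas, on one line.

pifofmoboedeza, foubonevagi, buodiduiji

/pifofmopoeteza/: /p/ is a voiceless stop between vowels /o/ and /o/, so it voices to [b]. /t/ is a voiceless stop between vowels /e/ and /e/, so it voices to [d]. → [pifofmoboedeza].
/fouponevaki/: /p/ is a voiceless stop between vowels /u/ and /o/, so it voices to [b]. /k/ is a voiceless stop between vowels /a/ and /i/, so it voices to [g]. → [foubonevagi].
/buotituiji/: /t/ is a voiceless stop between vowels /o/ and /i/, so it voices to [d]. /t/ is a voiceless stop between vowels /i/ and /u/, so it voices to [d]. → [buodiduiji].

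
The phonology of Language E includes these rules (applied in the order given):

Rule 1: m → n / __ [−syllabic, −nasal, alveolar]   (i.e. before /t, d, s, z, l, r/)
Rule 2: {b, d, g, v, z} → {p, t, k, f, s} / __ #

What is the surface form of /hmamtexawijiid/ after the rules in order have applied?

hmantexawijiit

Rule 1 (nasal place assimilation): /m/ precedes the alveolar consonant /t/, so it assimilates in place to [n]. /hmamtexawijiid/ → hmantexawijiid.
Rule 2 (final devoicing): /d/ is a voiced obstruent in word-final position, so it devoices to [t]. /hmantexawijiid/ → hmantexawijiit.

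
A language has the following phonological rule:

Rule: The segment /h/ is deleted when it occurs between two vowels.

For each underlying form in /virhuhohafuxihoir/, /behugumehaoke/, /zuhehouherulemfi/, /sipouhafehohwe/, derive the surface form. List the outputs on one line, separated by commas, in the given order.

/virhuhohafuxihoir/: /h/ occurs between vowels /u/ and /o/, so it deletes. /h/ occurs between vowels /o/ and /a/, so it deletes. /h/ occurs between vowels /i/ and /o/, so it deletes. → [virhuoafuxioir].
/behugumehaoke/: /h/ occurs between vowels /e/ and /u/, so it deletes. /h/ occurs between vowels /e/ and /a/, so it deletes. → [beugumeaoke].
/zuhehouherulemfi/: /h/ occurs between vowels /u/ and /e/, so it deletes. /h/ occurs between vowels /e/ and /o/, so it deletes. /h/ occurs between vowels /u/ and /e/, so it deletes. → [zueouerulemfi].
/sipouhafehohwe/: /h/ occurs between vowels /u/ and /a/, so it deletes. /h/ occurs between vowels /e/ and /o/, so it deletes. → [sipouafeohwe].

virhuoafuxioir, beugumeaoke, zueouerulemfi, sipouafeohwe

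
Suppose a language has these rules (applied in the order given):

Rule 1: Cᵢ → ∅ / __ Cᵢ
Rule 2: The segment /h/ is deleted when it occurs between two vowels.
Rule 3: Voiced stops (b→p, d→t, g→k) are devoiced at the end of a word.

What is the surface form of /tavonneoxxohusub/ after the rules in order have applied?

tavoneoxousup

Rule 1 (degemination): /nn/ is a geminate; the first /n/ deletes. /xx/ is a geminate; the first /x/ deletes. /tavonneoxxohusub/ → tavoneoxohusub.
Rule 2 (intervocalic h-deletion): /h/ occurs between vowels /o/ and /u/, so it deletes. /tavoneoxohusub/ → tavoneoxousub.
Rule 3 (final devoicing): /b/ is a voiced stop in word-final position, so it devoices to [p]. /tavoneoxousub/ → tavoneoxousup.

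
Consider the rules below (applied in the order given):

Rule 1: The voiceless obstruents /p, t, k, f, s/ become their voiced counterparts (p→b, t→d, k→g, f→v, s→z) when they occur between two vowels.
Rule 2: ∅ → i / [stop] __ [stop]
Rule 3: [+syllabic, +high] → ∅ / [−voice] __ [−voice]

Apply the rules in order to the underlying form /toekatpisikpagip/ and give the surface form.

Rule 1 (intervocalic voicing): /k/ is a voiceless obstruent between vowels /e/ and /a/, so it voices to [g]. /s/ is a voiceless obstruent between vowels /i/ and /i/, so it voices to [z]. /toekatpisikpagip/ → toegatpizikpagip.
Rule 2 (stop-cluster i-epenthesis): /t/ and /p/ form a stop–stop cluster, so [i] is inserted between them. /k/ and /p/ form a stop–stop cluster, so [i] is inserted between them. /toegatpizikpagip/ → toegatipizikipagip.
Rule 3 (high vowel syncope): /i/ is a high vowel flanked by voiceless consonants /t/ and /p/, so it deletes. /i/ is a high vowel flanked by voiceless consonants /k/ and /p/, so it deletes. /toegatipizikipagip/ → toegatpizikpagip.

toegatpizikpagip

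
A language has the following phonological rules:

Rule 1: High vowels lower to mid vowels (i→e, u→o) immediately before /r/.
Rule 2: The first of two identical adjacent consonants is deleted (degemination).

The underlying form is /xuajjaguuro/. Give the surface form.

xuajaguoro

Rule 1 (pre-rhotic lowering): /u/ is a high vowel immediately before /r/, so it lowers to [o]. /xuajjaguuro/ → xuajjaguoro.
Rule 2 (degemination): /jj/ is a geminate; the first /j/ deletes. /xuajjaguoro/ → xuajaguoro.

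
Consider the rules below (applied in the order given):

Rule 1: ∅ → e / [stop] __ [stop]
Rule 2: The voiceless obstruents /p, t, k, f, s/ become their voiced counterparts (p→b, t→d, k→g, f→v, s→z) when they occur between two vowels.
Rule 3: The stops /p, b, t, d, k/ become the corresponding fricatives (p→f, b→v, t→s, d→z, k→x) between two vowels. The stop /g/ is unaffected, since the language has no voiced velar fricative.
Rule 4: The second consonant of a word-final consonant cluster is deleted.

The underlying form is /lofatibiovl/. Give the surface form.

Rule 1 (stop-cluster e-epenthesis): no segment meets the environment; /lofatibiovl/ is unchanged.
Rule 2 (intervocalic voicing): /f/ is a voiceless obstruent between vowels /o/ and /a/, so it voices to [v]. /t/ is a voiceless obstruent between vowels /a/ and /i/, so it voices to [d]. /lofatibiovl/ → lovadibiovl.
Rule 3 (intervocalic spirantization): /d/ is a stop between vowels /a/ and /i/, so it spirantizes to the fricative [z]. /b/ is a stop between vowels /i/ and /i/, so it spirantizes to the fricative [v]. /lovadibiovl/ → lovaziviovl.
Rule 4 (final cluster simplification): /l/ is the second consonant of a word-final cluster /vl/, so it deletes. /lovaziviovl/ → lovaziviov.

lovaziviov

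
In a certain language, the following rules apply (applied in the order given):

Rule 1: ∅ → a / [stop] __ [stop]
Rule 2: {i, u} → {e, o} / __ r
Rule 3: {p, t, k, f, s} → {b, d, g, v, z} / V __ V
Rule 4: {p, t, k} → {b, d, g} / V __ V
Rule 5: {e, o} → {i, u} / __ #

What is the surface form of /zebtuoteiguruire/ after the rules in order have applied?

zebaduodeigorueri

Rule 1 (stop-cluster a-epenthesis): /b/ and /t/ form a stop–stop cluster, so [a] is inserted between them. /zebtuoteiguruire/ → zebatuoteiguruire.
Rule 2 (pre-rhotic lowering): /u/ is a high vowel immediately before /r/, so it lowers to [o]. /i/ is a high vowel immediately before /r/, so it lowers to [e]. /zebatuoteiguruire/ → zebatuoteigoruere.
Rule 3 (intervocalic voicing): /t/ is a voiceless obstruent between vowels /a/ and /u/, so it voices to [d]. /t/ is a voiceless obstruent between vowels /o/ and /e/, so it voices to [d]. /zebatuoteigoruere/ → zebaduodeigoruere.
Rule 4 (intervocalic voicing): no segment meets the environment; /zebaduodeigoruere/ is unchanged.
Rule 5 (final vowel raising): /e/ is a mid vowel in word-final position, so it raises to [i]. /zebaduodeigoruere/ → zebaduodeigorueri.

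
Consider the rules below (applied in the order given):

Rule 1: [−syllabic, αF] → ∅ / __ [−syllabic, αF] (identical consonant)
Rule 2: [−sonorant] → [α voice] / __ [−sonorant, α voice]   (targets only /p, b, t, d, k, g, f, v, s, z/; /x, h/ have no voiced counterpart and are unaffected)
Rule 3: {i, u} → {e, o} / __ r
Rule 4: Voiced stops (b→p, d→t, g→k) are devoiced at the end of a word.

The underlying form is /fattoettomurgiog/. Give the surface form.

Rule 1 (degemination): /tt/ is a geminate; the first /t/ deletes. /tt/ is a geminate; the first /t/ deletes. /fattoettomurgiog/ → fatoetomurgiog.
Rule 2 (regressive voicing assimilation): no segment meets the environment; /fatoetomurgiog/ is unchanged.
Rule 3 (pre-rhotic lowering): /u/ is a high vowel immediately before /r/, so it lowers to [o]. /fatoetomurgiog/ → fatoetomorgiog.
Rule 4 (final devoicing): /g/ is a voiced stop in word-final position, so it devoices to [k]. /fatoetomorgiog/ → fatoetomorgiok.

fatoetomorgiok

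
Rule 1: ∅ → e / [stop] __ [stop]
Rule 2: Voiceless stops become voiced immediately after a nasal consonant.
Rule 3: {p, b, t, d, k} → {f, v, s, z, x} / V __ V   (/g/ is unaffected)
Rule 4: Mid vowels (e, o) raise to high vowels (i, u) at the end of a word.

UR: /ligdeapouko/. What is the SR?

Rule 1 (stop-cluster e-epenthesis): /g/ and /d/ form a stop–stop cluster, so [e] is inserted between them. /ligdeapouko/ → ligedeapouko.
Rule 2 (post-nasal voicing): no segment meets the environment; /ligedeapouko/ is unchanged.
Rule 3 (intervocalic spirantization): /d/ is a stop between vowels /e/ and /e/, so it spirantizes to the fricative [z]. /p/ is a stop between vowels /a/ and /o/, so it spirantizes to the fricative [f]. /k/ is a stop between vowels /u/ and /o/, so it spirantizes to the fricative [x]. /ligedeapouko/ → ligezeafouxo.
Rule 4 (final vowel raising): /o/ is a mid vowel in word-final position, so it raises to [u]. /ligezeafouxo/ → ligezeafouxu.

ligezeafouxu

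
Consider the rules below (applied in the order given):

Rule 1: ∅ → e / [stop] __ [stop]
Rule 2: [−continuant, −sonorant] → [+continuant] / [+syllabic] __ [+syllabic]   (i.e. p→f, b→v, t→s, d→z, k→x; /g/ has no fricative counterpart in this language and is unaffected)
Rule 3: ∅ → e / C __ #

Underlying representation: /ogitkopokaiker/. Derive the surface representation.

ogisexofoxaixere

Rule 1 (stop-cluster e-epenthesis): /t/ and /k/ form a stop–stop cluster, so [e] is inserted between them. /ogitkopokaiker/ → ogitekopokaiker.
Rule 2 (intervocalic spirantization): /t/ is a stop between vowels /i/ and /e/, so it spirantizes to the fricative [s]. /k/ is a stop between vowels /e/ and /o/, so it spirantizes to the fricative [x]. /p/ is a stop between vowels /o/ and /o/, so it spirantizes to the fricative [f]. /k/ is a stop between vowels /o/ and /a/, so it spirantizes to the fricative [x]. /k/ is a stop between vowels /i/ and /e/, so it spirantizes to the fricative [x]. /ogitekopokaiker/ → ogisexofoxaixer.
Rule 3 (final e-epenthesis): the form ends in the consonant /r/, so [e] is inserted word-finally. /ogisexofoxaixer/ → ogisexofoxaixere.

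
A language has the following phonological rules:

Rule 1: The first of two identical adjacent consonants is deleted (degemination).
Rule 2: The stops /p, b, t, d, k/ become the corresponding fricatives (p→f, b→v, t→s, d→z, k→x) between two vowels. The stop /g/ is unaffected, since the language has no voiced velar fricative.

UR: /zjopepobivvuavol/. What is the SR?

Rule 1 (degemination): /vv/ is a geminate; the first /v/ deletes. /zjopepobivvuavol/ → zjopepobivuavol.
Rule 2 (intervocalic spirantization): /p/ is a stop between vowels /o/ and /e/, so it spirantizes to the fricative [f]. /p/ is a stop between vowels /e/ and /o/, so it spirantizes to the fricative [f]. /b/ is a stop between vowels /o/ and /i/, so it spirantizes to the fricative [v]. /zjopepobivuavol/ → zjofefovivuavol.

zjofefovivuavol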